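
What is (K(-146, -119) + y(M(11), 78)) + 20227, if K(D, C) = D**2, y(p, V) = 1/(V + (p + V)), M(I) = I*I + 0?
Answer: 11507412/277 ≈ 41543.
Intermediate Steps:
M(I) = I**2 (M(I) = I**2 + 0 = I**2)
y(p, V) = 1/(p + 2*V) (y(p, V) = 1/(V + (V + p)) = 1/(p + 2*V))
(K(-146, -119) + y(M(11), 78)) + 20227 = ((-146)**2 + 1/(11**2 + 2*78)) + 20227 = (21316 + 1/(121 + 156)) + 20227 = (21316 + 1/277) + 20227 = 5904533/277 + 20227 = 11507412/277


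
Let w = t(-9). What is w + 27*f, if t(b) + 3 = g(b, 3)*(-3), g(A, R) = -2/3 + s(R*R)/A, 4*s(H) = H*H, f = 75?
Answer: 8123/4 ≈ 2030.8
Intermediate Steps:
s(H) = H**2/4 (s(H) = (H*H)/4 = H**2/4)
g(A, R) = -2/3 + R**4/(4*A) (g(A, R) = -2/3 + ((R*R)**2/4)/A = -2*1/3 + ((R**2)**2/4)/A = -2/3 + (R**4/4)/A = -2/3 + R**4/(4*A))
t(b) = -1 - 243/(4*b) (t(b) = -3 + (-2/3 + (1/4)*3**4/b)*(-3) = -3 + (-2/3 + (1/4)*81/b)*(-3) = -3 + (-2/3 + 81/(4*b))*(-3) = -3 + (2 - 243/(4*b)) = -1 - 243/(4*b))
w = 23/4 (w = (-243/4 - 1*(-9))/(-9) = -(-243/4 + 9)/9 = -1/9*(-207/4) = 23/4 ≈ 5.7500)
w + 27*f = 23/4 + 27*75 = 23/4 + 2025 = 8123/4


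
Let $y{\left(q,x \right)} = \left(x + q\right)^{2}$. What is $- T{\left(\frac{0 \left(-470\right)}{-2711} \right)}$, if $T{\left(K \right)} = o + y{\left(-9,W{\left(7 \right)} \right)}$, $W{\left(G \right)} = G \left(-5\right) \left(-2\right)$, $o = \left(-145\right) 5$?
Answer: $-2996$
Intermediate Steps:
$o = -725$
$W{\left(G \right)} = 10 G$ ($W{\left(G \right)} = - 5 G \left(-2\right) = 10 G$)
$y{\left(q,x \right)} = \left(q + x\right)^{2}$
$T{\left(K \right)} = 2996$ ($T{\left(K \right)} = -725 + \left(-9 + 10 \cdot 7\right)^{2} = -725 + \left(-9 + 70\right)^{2} = -725 + 61^{2} = -725 + 3721 = 2996$)
$- T{\left(\frac{0 \left(-470\right)}{-2711} \right)} = \left(-1\right) 2996 = -2996$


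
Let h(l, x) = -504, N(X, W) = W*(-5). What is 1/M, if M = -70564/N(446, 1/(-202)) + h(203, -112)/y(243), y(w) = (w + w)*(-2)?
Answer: -135/384855986 ≈ -3.5078e-7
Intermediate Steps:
y(w) = -4*w (y(w) = (2*w)*(-2) = -4*w)
N(X, W) = -5*W
M = -384855986/135 (M = -70564/((-5/(-202))) - 504/((-4*243)) = -70564/((-5*(-1/202))) - 504/(-972) = -70564/5/202 - 504*(-1/972) = -70564*202/5 + 14/27 = -14253928/5 + 14/27 = -384855986/135 ≈ -2.8508e+6)
1/M = 1/(-384855986/135) = -135/384855986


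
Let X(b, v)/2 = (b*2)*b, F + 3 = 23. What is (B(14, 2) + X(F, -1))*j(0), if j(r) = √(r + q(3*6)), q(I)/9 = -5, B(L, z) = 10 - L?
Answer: 4788*I*√5 ≈ 10706.0*I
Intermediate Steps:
F = 20 (F = -3 + 23 = 20)
q(I) = -45 (q(I) = 9*(-5) = -45)
X(b, v) = 4*b² (X(b, v) = 2*((b*2)*b) = 2*((2*b)*b) = 2*(2*b²) = 4*b²)
j(r) = √(-45 + r) (j(r) = √(r - 45) = √(-45 + r))
(B(14, 2) + X(F, -1))*j(0) = ((10 - 1*14) + 4*20²)*√(-45 + 0) = ((10 - 14) + 4*400)*√(-45) = (-4 + 1600)*(3*I*√5) = 1596*(3*I*√5) = 4788*I*√5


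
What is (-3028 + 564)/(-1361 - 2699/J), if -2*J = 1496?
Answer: 263296/145047 ≈ 1.8152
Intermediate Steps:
J = -748 (J = -½*1496 = -748)
(-3028 + 564)/(-1361 - 2699/J) = (-3028 + 564)/(-1361 - 2699/(-748)) = -2464/(-1361 - 2699*(-1/748)) = -2464/(-1361 + 2699/748) = -2464/(-1015329/748) = -2464*(-748/1015329) = 263296/145047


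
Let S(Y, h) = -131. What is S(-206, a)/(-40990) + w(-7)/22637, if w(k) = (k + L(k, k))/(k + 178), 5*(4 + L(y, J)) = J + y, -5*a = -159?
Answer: 33768385/10577953182 ≈ 0.0031923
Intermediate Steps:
a = 159/5 (a = -⅕*(-159) = 159/5 ≈ 31.800)
L(y, J) = -4 + J/5 + y/5 (L(y, J) = -4 + (J + y)/5 = -4 + (J/5 + y/5) = -4 + J/5 + y/5)
w(k) = (-4 + 7*k/5)/(178 + k) (w(k) = (k + (-4 + k/5 + k/5))/(k + 178) = (k + (-4 + 2*k/5))/(178 + k) = (-4 + 7*k/5)/(178 + k))
S(-206, a)/(-40990) + w(-7)/22637 = -131/(-40990) + ((-20 + 7*(-7))/(5*(178 - 7)))/22637 = -131*(-1/40990) + ((⅕)*(-20 - 49)/171)*(1/22637) = 131/40990 + ((⅕)*(1/171)*(-69))*(1/22637) = 131/40990 - 23/285*1/22637 = 131/40990 - 23/6451545 = 33768385/10577953182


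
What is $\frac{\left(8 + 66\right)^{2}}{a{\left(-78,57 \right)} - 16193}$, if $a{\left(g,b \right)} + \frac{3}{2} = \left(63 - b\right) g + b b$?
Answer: $- \frac{10952}{26827} \approx -0.40825$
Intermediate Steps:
$a{\left(g,b \right)} = - \frac{3}{2} + b^{2} + g \left(63 - b\right)$ ($a{\left(g,b \right)} = - \frac{3}{2} + \left(\left(63 - b\right) g + b b\right) = - \frac{3}{2} + \left(g \left(63 - b\right) + b^{2}\right) = - \frac{3}{2} + \left(b^{2} + g \left(63 - b\right)\right) = - \frac{3}{2} + b^{2} + g \left(63 - b\right)$)
$\frac{\left(8 + 66\right)^{2}}{a{\left(-78,57 \right)} - 16193} = \frac{\left(8 + 66\right)^{2}}{\left(- \frac{3}{2} + 57^{2} + 63 \left(-78\right) - 57 \left(-78\right)\right) - 16193} = \frac{74^{2}}{\left(- \frac{3}{2} + 3249 - 4914 + 4446\right) - 16193} = \frac{5476}{\frac{5559}{2} - 16193} = \frac{5476}{- \frac{26827}{2}} = 5476 \left(- \frac{2}{26827}\right) = - \frac{10952}{26827}$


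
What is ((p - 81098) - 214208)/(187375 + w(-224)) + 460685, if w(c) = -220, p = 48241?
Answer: 5747950274/12477 ≈ 4.6068e+5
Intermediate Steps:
((p - 81098) - 214208)/(187375 + w(-224)) + 460685 = ((48241 - 81098) - 214208)/(187375 - 220) + 460685 = (-32857 - 214208)/187155 + 460685 = -247065*1/187155 + 460685 = -16471/12477 + 460685 = 5747950274/12477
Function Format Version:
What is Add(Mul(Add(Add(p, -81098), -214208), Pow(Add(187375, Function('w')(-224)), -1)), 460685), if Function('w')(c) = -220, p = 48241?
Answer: Rational(5747950274, 12477) ≈ 4.6068e+5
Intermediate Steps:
Add(Mul(Add(Add(p, -81098), -214208), Pow(Add(187375, Function('w')(-224)), -1)), 460685) = Add(Mul(Add(Add(48241, -81098), -214208), Pow(Add(187375, -220), -1)), 460685) = Add(Mul(Add(-32857, -214208), Pow(187155, -1)), 460685) = Add(Mul(-247065, Rational(1, 187155)), 460685) = Add(Rational(-16471, 12477), 460685) = Rational(5747950274, 12477)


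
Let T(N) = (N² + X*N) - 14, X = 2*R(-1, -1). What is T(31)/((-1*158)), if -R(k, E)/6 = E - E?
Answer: -947/158 ≈ -5.9937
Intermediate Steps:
R(k, E) = 0 (R(k, E) = -6*(E - E) = -6*0 = 0)
X = 0 (X = 2*0 = 0)
T(N) = -14 + N² (T(N) = (N² + 0*N) - 14 = (N² + 0) - 14 = N² - 14 = -14 + N²)
T(31)/((-1*158)) = (-14 + 31²)/((-1*158)) = (-14 + 961)/(-158) = 947*(-1/158) = -947/158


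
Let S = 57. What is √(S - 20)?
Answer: √37 ≈ 6.0828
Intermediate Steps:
√(S - 20) = √(57 - 20) = √37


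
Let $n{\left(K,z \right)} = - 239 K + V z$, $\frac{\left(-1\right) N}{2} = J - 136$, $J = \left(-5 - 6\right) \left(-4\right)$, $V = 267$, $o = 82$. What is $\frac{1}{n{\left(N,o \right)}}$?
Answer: $- \frac{1}{22082} \approx -4.5286 \cdot 10^{-5}$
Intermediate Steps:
$J = 44$ ($J = \left(-11\right) \left(-4\right) = 44$)
$N = 184$ ($N = - 2 \left(44 - 136\right) = \left(-2\right) \left(-92\right) = 184$)
$n{\left(K,z \right)} = - 239 K + 267 z$
$\frac{1}{n{\left(N,o \right)}} = \frac{1}{\left(-239\right) 184 + 267 \cdot 82} = \frac{1}{-43976 + 21894} = \frac{1}{-22082} = - \frac{1}{22082}$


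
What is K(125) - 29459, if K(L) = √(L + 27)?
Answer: -29459 + 2*√38 ≈ -29447.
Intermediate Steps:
K(L) = √(27 + L)
K(125) - 29459 = √(27 + 125) - 29459 = √152 - 29459 = 2*√38 - 29459 = -29459 + 2*√38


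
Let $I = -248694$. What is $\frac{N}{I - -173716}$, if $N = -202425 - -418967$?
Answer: $- \frac{108271}{37489} \approx -2.8881$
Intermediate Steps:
$N = 216542$ ($N = -202425 + 418967 = 216542$)
$\frac{N}{I - -173716} = \frac{216542}{-248694 - -173716} = \frac{216542}{-248694 + 173716} = \frac{216542}{-74978} = 216542 \left(- \frac{1}{74978}\right) = - \frac{108271}{37489}$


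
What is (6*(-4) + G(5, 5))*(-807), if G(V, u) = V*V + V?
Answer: -4842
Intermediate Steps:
G(V, u) = V + V² (G(V, u) = V² + V = V + V²)
(6*(-4) + G(5, 5))*(-807) = (6*(-4) + 5*(1 + 5))*(-807) = (-24 + 5*6)*(-807) = (-24 + 30)*(-807) = 6*(-807) = -4842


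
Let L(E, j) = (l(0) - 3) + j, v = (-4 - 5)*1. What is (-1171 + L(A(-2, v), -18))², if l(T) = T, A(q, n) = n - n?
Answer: 1420864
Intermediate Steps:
v = -9 (v = -9*1 = -9)
A(q, n) = 0
L(E, j) = -3 + j (L(E, j) = (0 - 3) + j = -3 + j)
(-1171 + L(A(-2, v), -18))² = (-1171 + (-3 - 18))² = (-1171 - 21)² = (-1192)² = 1420864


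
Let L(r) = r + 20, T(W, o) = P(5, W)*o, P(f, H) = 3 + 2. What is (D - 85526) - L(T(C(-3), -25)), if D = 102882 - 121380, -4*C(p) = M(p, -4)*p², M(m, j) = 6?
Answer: -103919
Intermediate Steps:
P(f, H) = 5
C(p) = -3*p²/2
D = -18498
T(W, o) = 5*o
L(r) = 20 + r
(D - 85526) - L(T(C(-3), -25)) = (-18498 - 85526) - (20 + 5*(-25)) = -104024 - (20 - 125) = -104024 - 1*(-105) = -104024 + 105 = -103919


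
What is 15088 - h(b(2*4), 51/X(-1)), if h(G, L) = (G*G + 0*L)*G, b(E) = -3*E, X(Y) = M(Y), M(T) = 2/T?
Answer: 28912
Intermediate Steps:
X(Y) = 2/Y
h(G, L) = G³ (h(G, L) = (G² + 0)*G = G²*G = G³)
15088 - h(b(2*4), 51/X(-1)) = 15088 - (-6*4)³ = 15088 - (-3*8)³ = 15088 - 1*(-24)³ = 15088 - 1*(-13824) = 15088 + 13824 = 28912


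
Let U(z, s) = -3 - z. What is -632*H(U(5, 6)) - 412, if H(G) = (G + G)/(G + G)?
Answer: -1044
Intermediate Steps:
H(G) = 1 (H(G) = (2*G)/((2*G)) = (2*G)*(1/(2*G)) = 1)
-632*H(U(5, 6)) - 412 = -632*1 - 412 = -632 - 412 = -1044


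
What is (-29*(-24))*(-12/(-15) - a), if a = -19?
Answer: 68904/5 ≈ 13781.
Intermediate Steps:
(-29*(-24))*(-12/(-15) - a) = (-29*(-24))*(-12/(-15) - 1*(-19)) = 696*(-12*(-1/15) + 19) = 696*(4/5 + 19) = 696*(99/5) = 68904/5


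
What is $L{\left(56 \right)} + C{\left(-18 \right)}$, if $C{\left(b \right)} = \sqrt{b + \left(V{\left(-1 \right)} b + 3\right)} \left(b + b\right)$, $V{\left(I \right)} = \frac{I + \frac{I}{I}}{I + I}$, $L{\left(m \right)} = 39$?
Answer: $39 - 36 i \sqrt{15} \approx 39.0 - 139.43 i$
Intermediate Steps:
$V{\left(I \right)} = \frac{1 + I}{2 I}$ ($V{\left(I \right)} = \frac{I + 1}{2 I} = \left(1 + I\right) \frac{1}{2 I} = \frac{1 + I}{2 I}$)
$C{\left(b \right)} = 2 b \sqrt{3 + b}$ ($C{\left(b \right)} = \sqrt{b + \left(\frac{1 - 1}{2 \left(-1\right)} b + 3\right)} \left(b + b\right) = \sqrt{b + \left(\frac{1}{2} \left(-1\right) 0 b + 3\right)} 2 b = \sqrt{b + \left(0 b + 3\right)} 2 b = \sqrt{b + \left(0 + 3\right)} 2 b = \sqrt{b + 3} \cdot 2 b = \sqrt{3 + b} 2 b = 2 b \sqrt{3 + b}$)
$L{\left(56 \right)} + C{\left(-18 \right)} = 39 + 2 \left(-18\right) \sqrt{3 - 18} = 39 + 2 \left(-18\right) \sqrt{-15} = 39 + 2 \left(-18\right) i \sqrt{15} = 39 - 36 i \sqrt{15}$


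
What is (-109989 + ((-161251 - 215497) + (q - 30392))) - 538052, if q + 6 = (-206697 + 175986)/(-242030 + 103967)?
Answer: -48560750690/46021 ≈ -1.0552e+6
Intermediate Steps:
q = -265889/46021 (q = -6 + (-206697 + 175986)/(-242030 + 103967) = -6 - 30711/(-138063) = -6 - 30711*(-1/138063) = -6 + 10237/46021 = -265889/46021 ≈ -5.7776)
(-109989 + ((-161251 - 215497) + (q - 30392))) - 538052 = (-109989 + ((-161251 - 215497) + (-265889/46021 - 30392))) - 538052 = (-109989 + (-376748 - 1398936121/46021)) - 538052 = (-109989 - 18737255829/46021) - 538052 = -23799059598/46021 - 538052 = -48560750690/46021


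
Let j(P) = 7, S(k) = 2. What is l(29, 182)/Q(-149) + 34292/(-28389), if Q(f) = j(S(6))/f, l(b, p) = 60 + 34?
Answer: -397856378/198723 ≈ -2002.1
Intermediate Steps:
l(b, p) = 94
Q(f) = 7/f
l(29, 182)/Q(-149) + 34292/(-28389) = 94/((7/(-149))) + 34292/(-28389) = 94/((7*(-1/149))) + 34292*(-1/28389) = 94/(-7/149) - 34292/28389 = 94*(-149/7) - 34292/28389 = -14006/7 - 34292/28389 = -397856378/198723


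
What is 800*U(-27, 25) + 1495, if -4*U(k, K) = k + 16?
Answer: 3695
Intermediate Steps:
U(k, K) = -4 - k/4 (U(k, K) = -(k + 16)/4 = -(16 + k)/4 = -4 - k/4)
800*U(-27, 25) + 1495 = 800*(-4 - ¼*(-27)) + 1495 = 800*(-4 + 27/4) + 1495 = 800*(11/4) + 1495 = 2200 + 1495 = 3695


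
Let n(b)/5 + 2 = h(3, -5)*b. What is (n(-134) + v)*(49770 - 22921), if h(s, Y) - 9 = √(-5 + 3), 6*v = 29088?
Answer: -32004008 - 17988830*I*√2 ≈ -3.2004e+7 - 2.544e+7*I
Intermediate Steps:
v = 4848 (v = (⅙)*29088 = 4848)
h(s, Y) = 9 + I*√2 (h(s, Y) = 9 + √(-5 + 3) = 9 + √(-2) = 9 + I*√2)
n(b) = -10 + 5*b*(9 + I*√2) (n(b) = -10 + 5*((9 + I*√2)*b) = -10 + 5*(b*(9 + I*√2)) = -10 + 5*b*(9 + I*√2))
(n(-134) + v)*(49770 - 22921) = ((-10 + 5*(-134)*(9 + I*√2)) + 4848)*(49770 - 22921) = ((-10 + (-6030 - 670*I*√2)) + 4848)*26849 = ((-6040 - 670*I*√2) + 4848)*26849 = (-1192 - 670*I*√2)*26849 = -32004008 - 17988830*I*√2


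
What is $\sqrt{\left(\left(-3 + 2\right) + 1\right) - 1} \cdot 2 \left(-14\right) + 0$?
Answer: $- 28 i \approx - 28.0 i$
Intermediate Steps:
$\sqrt{\left(\left(-3 + 2\right) + 1\right) - 1} \cdot 2 \left(-14\right) + 0 = \sqrt{\left(-1 + 1\right) - 1} \cdot 2 \left(-14\right) + 0 = \sqrt{0 - 1} \cdot 2 \left(-14\right) + 0 = \sqrt{-1} \cdot 2 \left(-14\right) + 0 = i 2 \left(-14\right) + 0 = 2 i \left(-14\right) + 0 = - 28 i + 0 = - 28 i$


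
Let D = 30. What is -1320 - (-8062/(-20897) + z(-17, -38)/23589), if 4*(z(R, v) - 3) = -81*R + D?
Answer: -867836676385/657252444 ≈ -1320.4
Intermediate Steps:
z(R, v) = 21/2 - 81*R/4 (z(R, v) = 3 + (-81*R + 30)/4 = 3 + (30 - 81*R)/4 = 3 + (15/2 - 81*R/4) = 21/2 - 81*R/4)
-1320 - (-8062/(-20897) + z(-17, -38)/23589) = -1320 - (-8062/(-20897) + (21/2 - 81/4*(-17))/23589) = -1320 - (-8062*(-1/20897) + (21/2 + 1377/4)*(1/23589)) = -1320 - (8062/20897 + (1419/4)*(1/23589)) = -1320 - (8062/20897 + 473/31452) = -1320 - 1*263450305/657252444 = -1320 - 263450305/657252444 = -867836676385/657252444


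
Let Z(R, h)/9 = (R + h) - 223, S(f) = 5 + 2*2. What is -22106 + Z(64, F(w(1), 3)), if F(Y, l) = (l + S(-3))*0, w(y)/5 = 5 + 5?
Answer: -23537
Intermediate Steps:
S(f) = 9 (S(f) = 5 + 4 = 9)
w(y) = 50 (w(y) = 5*(5 + 5) = 5*10 = 50)
F(Y, l) = 0 (F(Y, l) = (l + 9)*0 = (9 + l)*0 = 0)
Z(R, h) = -2007 + 9*R + 9*h (Z(R, h) = 9*((R + h) - 223) = 9*(-223 + R + h) = -2007 + 9*R + 9*h)
-22106 + Z(64, F(w(1), 3)) = -22106 + (-2007 + 9*64 + 9*0) = -22106 + (-2007 + 576 + 0) = -22106 - 1431 = -23537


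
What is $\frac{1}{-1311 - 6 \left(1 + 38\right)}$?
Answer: $- \frac{1}{1545} \approx -0.00064725$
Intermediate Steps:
$\frac{1}{-1311 - 6 \left(1 + 38\right)} = \frac{1}{-1311 - 234} = \frac{1}{-1545} = - \frac{1}{1545}$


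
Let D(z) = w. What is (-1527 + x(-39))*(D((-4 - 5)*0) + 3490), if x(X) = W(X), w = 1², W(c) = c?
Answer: -5466906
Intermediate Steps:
w = 1
D(z) = 1
x(X) = X
(-1527 + x(-39))*(D((-4 - 5)*0) + 3490) = (-1527 - 39)*(1 + 3490) = -1566*3491 = -5466906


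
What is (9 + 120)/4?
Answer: 129/4 ≈ 32.250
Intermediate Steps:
(9 + 120)/4 = (1/4)*129 = 129/4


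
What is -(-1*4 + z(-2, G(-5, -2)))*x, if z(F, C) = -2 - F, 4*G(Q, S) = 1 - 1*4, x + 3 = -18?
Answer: -84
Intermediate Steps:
x = -21 (x = -3 - 18 = -21)
G(Q, S) = -¾ (G(Q, S) = (1 - 1*4)/4 = (1 - 4)/4 = (¼)*(-3) = -¾)
-(-1*4 + z(-2, G(-5, -2)))*x = -(-1*4 + (-2 - 1*(-2)))*(-21) = -(-4 + (-2 + 2))*(-21) = -(-4 + 0)*(-21) = -(-4)*(-21) = -1*84 = -84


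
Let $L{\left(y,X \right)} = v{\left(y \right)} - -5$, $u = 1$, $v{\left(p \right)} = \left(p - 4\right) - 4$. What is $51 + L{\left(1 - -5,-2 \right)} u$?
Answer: $54$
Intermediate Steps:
$v{\left(p \right)} = -8 + p$ ($v{\left(p \right)} = \left(-4 + p\right) - 4 = -8 + p$)
$L{\left(y,X \right)} = -3 + y$ ($L{\left(y,X \right)} = \left(-8 + y\right) - -5 = \left(-8 + y\right) + 5 = -3 + y$)
$51 + L{\left(1 - -5,-2 \right)} u = 51 + \left(-3 + \left(1 - -5\right)\right) 1 = 51 + \left(-3 + \left(1 + 5\right)\right) 1 = 51 + \left(-3 + 6\right) 1 = 51 + 3 \cdot 1 = 51 + 3 = 54$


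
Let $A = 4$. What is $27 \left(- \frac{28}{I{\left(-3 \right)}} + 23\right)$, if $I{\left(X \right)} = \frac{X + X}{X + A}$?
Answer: $747$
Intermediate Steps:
$I{\left(X \right)} = \frac{2 X}{4 + X}$ ($I{\left(X \right)} = \frac{X + X}{X + 4} = \frac{2 X}{4 + X}$)
$27 \left(- \frac{28}{I{\left(-3 \right)}} + 23\right) = 27 \left(- \frac{28}{2 \left(-3\right) \frac{1}{4 - 3}} + 23\right) = 27 \left(- \frac{28}{2 \left(-3\right) 1^{-1}} + 23\right) = 27 \left(- \frac{28}{2 \left(-3\right) 1} + 23\right) = 27 \left(- \frac{28}{-6} + 23\right) = 27 \left(\left(-28\right) \left(- \frac{1}{6}\right) + 23\right) = 27 \left(\frac{14}{3} + 23\right) = 27 \cdot \frac{83}{3} = 747$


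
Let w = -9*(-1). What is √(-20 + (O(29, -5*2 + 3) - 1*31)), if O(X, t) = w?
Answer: I*√42 ≈ 6.4807*I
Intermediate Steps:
w = 9
O(X, t) = 9
√(-20 + (O(29, -5*2 + 3) - 1*31)) = √(-20 + (9 - 1*31)) = √(-20 + (9 - 31)) = √(-20 - 22) = √(-42) = I*√42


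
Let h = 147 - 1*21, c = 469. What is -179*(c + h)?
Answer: -106505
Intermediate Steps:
h = 126 (h = 147 - 21 = 126)
-179*(c + h) = -179*(469 + 126) = -179*595 = -106505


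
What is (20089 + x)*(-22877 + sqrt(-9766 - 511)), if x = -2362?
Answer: -405540579 + 17727*I*sqrt(10277) ≈ -4.0554e+8 + 1.7971e+6*I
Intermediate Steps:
(20089 + x)*(-22877 + sqrt(-9766 - 511)) = (20089 - 2362)*(-22877 + sqrt(-9766 - 511)) = 17727*(-22877 + sqrt(-10277)) = 17727*(-22877 + I*sqrt(10277)) = -405540579 + 17727*I*sqrt(10277)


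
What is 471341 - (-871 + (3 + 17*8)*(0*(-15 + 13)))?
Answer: 472212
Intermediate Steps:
471341 - (-871 + (3 + 17*8)*(0*(-15 + 13))) = 471341 - (-871 + (3 + 136)*(0*(-2))) = 471341 - (-871 + 139*0) = 471341 - (-871 + 0) = 471341 - 1*(-871) = 471341 + 871 = 472212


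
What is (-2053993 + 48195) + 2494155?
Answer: 488357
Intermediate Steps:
(-2053993 + 48195) + 2494155 = -2005798 + 2494155 = 488357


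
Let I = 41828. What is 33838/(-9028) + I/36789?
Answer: -433621499/166065546 ≈ -2.6111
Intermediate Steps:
33838/(-9028) + I/36789 = 33838/(-9028) + 41828/36789 = 33838*(-1/9028) + 41828*(1/36789) = -16919/4514 + 41828/36789 = -433621499/166065546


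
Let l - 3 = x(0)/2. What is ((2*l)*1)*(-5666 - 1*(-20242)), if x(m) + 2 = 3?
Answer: 102032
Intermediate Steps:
x(m) = 1 (x(m) = -2 + 3 = 1)
l = 7/2 (l = 3 + 1/2 = 3 + 1*(½) = 3 + ½ = 7/2 ≈ 3.5000)
((2*l)*1)*(-5666 - 1*(-20242)) = ((2*(7/2))*1)*(-5666 - 1*(-20242)) = (7*1)*(-5666 + 20242) = 7*14576 = 102032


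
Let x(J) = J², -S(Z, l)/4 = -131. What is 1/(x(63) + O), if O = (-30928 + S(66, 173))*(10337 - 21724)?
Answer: 1/346214317 ≈ 2.8884e-9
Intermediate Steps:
S(Z, l) = 524 (S(Z, l) = -4*(-131) = 524)
O = 346210348 (O = (-30928 + 524)*(10337 - 21724) = -30404*(-11387) = 346210348)
1/(x(63) + O) = 1/(63² + 346210348) = 1/(3969 + 346210348) = 1/346214317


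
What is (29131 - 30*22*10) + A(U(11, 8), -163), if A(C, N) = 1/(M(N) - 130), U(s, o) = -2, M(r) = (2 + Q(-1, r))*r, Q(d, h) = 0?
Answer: 10274135/456 ≈ 22531.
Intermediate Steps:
M(r) = 2*r (M(r) = (2 + 0)*r = 2*r)
A(C, N) = 1/(-130 + 2*N) (A(C, N) = 1/(2*N - 130) = 1/(-130 + 2*N))
(29131 - 30*22*10) + A(U(11, 8), -163) = (29131 - 30*22*10) + 1/(2*(-65 - 163)) = (29131 - 660*10) + (1/2)/(-228) = (29131 - 6600) + (1/2)*(-1/228) = 22531 - 1/456 = 10274135/456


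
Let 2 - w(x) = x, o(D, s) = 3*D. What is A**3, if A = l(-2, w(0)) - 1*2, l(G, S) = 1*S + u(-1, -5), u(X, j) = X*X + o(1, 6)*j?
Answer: -2744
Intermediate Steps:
u(X, j) = X**2 + 3*j (u(X, j) = X*X + (3*1)*j = X**2 + 3*j)
w(x) = 2 - x
l(G, S) = -14 + S (l(G, S) = 1*S + ((-1)**2 + 3*(-5)) = S + (1 - 15) = S - 14 = -14 + S)
A = -14 (A = (-14 + (2 - 1*0)) - 1*2 = (-14 + (2 + 0)) - 2 = (-14 + 2) - 2 = -12 - 2 = -14)
A**3 = (-14)**3 = -2744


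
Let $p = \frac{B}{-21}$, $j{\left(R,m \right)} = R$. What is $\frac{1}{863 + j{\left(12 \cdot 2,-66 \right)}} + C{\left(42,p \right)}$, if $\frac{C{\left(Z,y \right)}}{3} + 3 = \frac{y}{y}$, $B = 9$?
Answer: $- \frac{5321}{887} \approx -5.9989$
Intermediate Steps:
$p = - \frac{3}{7}$ ($p = \frac{9}{-21} = 9 \left(- \frac{1}{21}\right) = - \frac{3}{7} \approx -0.42857$)
$C{\left(Z,y \right)} = -6$ ($C{\left(Z,y \right)} = -9 + 3 \frac{y}{y} = -9 + 3 \cdot 1 = -9 + 3 = -6$)
$\frac{1}{863 + j{\left(12 \cdot 2,-66 \right)}} + C{\left(42,p \right)} = \frac{1}{863 + 12 \cdot 2} - 6 = \frac{1}{863 + 24} - 6 = \frac{1}{887} - 6 = - \frac{5321}{887}$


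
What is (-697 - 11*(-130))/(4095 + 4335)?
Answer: 733/8430 ≈ 0.086951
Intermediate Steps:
(-697 - 11*(-130))/(4095 + 4335) = (-697 + 1430)/8430 = 733*(1/8430) = 733/8430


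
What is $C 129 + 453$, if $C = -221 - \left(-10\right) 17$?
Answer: $-6126$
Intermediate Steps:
$C = -51$ ($C = -221 - -170 = -221 + 170 = -51$)
$C 129 + 453 = \left(-51\right) 129 + 453 = -6579 + 453 = -6126$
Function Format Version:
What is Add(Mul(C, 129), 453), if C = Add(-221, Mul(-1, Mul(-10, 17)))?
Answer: -6126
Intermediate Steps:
C = -51 (C = Add(-221, Mul(-1, -170)) = Add(-221, 170) = -51)
Add(Mul(C, 129), 453) = Add(Mul(-51, 129), 453) = Add(-6579, 453) = -6126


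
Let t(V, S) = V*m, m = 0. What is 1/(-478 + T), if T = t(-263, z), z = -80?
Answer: -1/478 ≈ -0.0020920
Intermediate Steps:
t(V, S) = 0 (t(V, S) = V*0 = 0)
T = 0
1/(-478 + T) = 1/(-478 + 0) = 1/(-478) = -1/478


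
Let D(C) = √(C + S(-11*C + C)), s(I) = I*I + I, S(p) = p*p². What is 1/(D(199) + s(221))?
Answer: 16354/3429226215 - I*√875622089/3429226215 ≈ 4.769e-6 - 8.629e-6*I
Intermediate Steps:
S(p) = p³
s(I) = I + I² (s(I) = I² + I = I + I²)
D(C) = √(C - 1000*C³) (D(C) = √(C + (-11*C + C)³) = √(C + (-10*C)³) = √(C - 1000*C³))
1/(D(199) + s(221)) = 1/(√(199 - 1000*199³) + 221*(1 + 221)) = 1/(√(199 - 1000*7880599) + 221*222) = 1/(√(199 - 7880599000) + 49062) = 1/(√(-7880598801) + 49062) = 1/(3*I*√875622089 + 49062) = 1/(49062 + 3*I*√875622089)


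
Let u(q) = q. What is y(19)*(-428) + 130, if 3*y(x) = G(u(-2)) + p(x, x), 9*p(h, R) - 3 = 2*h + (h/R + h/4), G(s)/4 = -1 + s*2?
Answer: 60541/27 ≈ 2242.3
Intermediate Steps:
G(s) = -4 + 8*s (G(s) = 4*(-1 + s*2) = 4*(-1 + 2*s) = -4 + 8*s)
p(h, R) = ⅓ + h/4 + h/(9*R) (p(h, R) = ⅓ + (2*h + (h/R + h/4))/9 = ⅓ + (2*h + (h/4 + h/R))/9 = ⅓ + (9*h/4 + h/R)/9 = ⅓ + (h/4 + h/(9*R)) = ⅓ + h/4 + h/(9*R))
y(x) = -176/27 + x/12 (y(x) = ((-4 + 8*(-2)) + (⅓ + x/4 + x/(9*x)))/3 = ((-4 - 16) + (⅓ + x/4 + ⅑))/3 = (-20 + (4/9 + x/4))/3 = (-176/9 + x/4)/3 = -176/27 + x/12)
y(19)*(-428) + 130 = (-176/27 + (1/12)*19)*(-428) + 130 = (-176/27 + 19/12)*(-428) + 130 = -533/108*(-428) + 130 = 57031/27 + 130 = 60541/27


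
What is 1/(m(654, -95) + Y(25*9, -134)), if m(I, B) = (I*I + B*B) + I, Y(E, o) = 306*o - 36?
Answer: 1/396355 ≈ 2.5230e-6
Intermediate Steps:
Y(E, o) = -36 + 306*o
m(I, B) = I + B**2 + I**2 (m(I, B) = (I**2 + B**2) + I = (B**2 + I**2) + I = I + B**2 + I**2)
1/(m(654, -95) + Y(25*9, -134)) = 1/((654 + (-95)**2 + 654**2) + (-36 + 306*(-134))) = 1/((654 + 9025 + 427716) + (-36 - 41004)) = 1/(437395 - 41040) = 1/396355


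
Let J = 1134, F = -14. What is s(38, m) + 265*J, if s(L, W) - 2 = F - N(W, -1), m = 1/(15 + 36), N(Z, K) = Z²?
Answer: 781595297/2601 ≈ 3.0050e+5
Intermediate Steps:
m = 1/51 ≈ 0.019608
s(L, W) = -12 - W² (s(L, W) = 2 + (-14 - W²) = -12 - W²)
s(38, m) + 265*J = (-12 - (1/51)²) + 265*1134 = (-12 - 1*1/2601) + 300510 = (-12 - 1/2601) + 300510 = -31213/2601 + 300510 = 781595297/2601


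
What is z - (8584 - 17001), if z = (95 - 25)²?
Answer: 13317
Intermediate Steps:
z = 4900 (z = 70² = 4900)
z - (8584 - 17001) = 4900 - (8584 - 17001) = 4900 - 1*(-8417) = 4900 + 8417 = 13317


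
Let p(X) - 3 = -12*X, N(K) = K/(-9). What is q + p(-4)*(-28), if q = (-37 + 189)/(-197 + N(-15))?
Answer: -418632/293 ≈ -1428.8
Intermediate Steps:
N(K) = -K/9 (N(K) = K*(-1/9) = -K/9)
p(X) = 3 - 12*X
q = -228/293 (q = (-37 + 189)/(-197 - 1/9*(-15)) = 152/(-197 + 5/3) = 152/(-586/3) = 152*(-3/586) = -228/293 ≈ -0.77816)
q + p(-4)*(-28) = -228/293 + (3 - 12*(-4))*(-28) = -228/293 + (3 + 48)*(-28) = -228/293 + 51*(-28) = -228/293 - 1428 = -418632/293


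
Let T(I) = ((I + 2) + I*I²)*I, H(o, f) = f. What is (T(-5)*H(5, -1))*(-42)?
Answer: 26880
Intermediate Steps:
T(I) = I*(2 + I + I³) (T(I) = ((2 + I) + I³)*I = (2 + I + I³)*I = I*(2 + I + I³))
(T(-5)*H(5, -1))*(-42) = (-5*(2 - 5 + (-5)³)*(-1))*(-42) = (-5*(2 - 5 - 125)*(-1))*(-42) = (-5*(-128)*(-1))*(-42) = (640*(-1))*(-42) = -640*(-42) = 26880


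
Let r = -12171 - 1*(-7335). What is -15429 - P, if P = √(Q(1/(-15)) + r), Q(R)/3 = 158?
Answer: -15429 - I*√4362 ≈ -15429.0 - 66.045*I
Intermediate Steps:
Q(R) = 474 (Q(R) = 3*158 = 474)
r = -4836 (r = -12171 + 7335 = -4836)
P = I*√4362 (P = √(474 - 4836) = √(-4362) = I*√4362 ≈ 66.045*I)
-15429 - P = -15429 - I*√4362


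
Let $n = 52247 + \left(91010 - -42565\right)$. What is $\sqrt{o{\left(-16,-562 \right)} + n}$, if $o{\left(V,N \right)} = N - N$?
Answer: $\sqrt{185822} \approx 431.07$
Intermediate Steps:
$o{\left(V,N \right)} = 0$
$n = 185822$ ($n = 52247 + \left(91010 + 42565\right) = 52247 + 133575 = 185822$)
$\sqrt{o{\left(-16,-562 \right)} + n} = \sqrt{0 + 185822} = \sqrt{185822}$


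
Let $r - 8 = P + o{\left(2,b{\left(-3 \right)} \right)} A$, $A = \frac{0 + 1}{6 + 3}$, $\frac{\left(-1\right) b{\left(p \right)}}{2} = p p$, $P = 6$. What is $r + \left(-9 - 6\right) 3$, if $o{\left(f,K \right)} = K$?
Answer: $-33$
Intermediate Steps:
$b{\left(p \right)} = - 2 p^{2}$ ($b{\left(p \right)} = - 2 p p = - 2 p^{2}$)
$A = \frac{1}{9}$ ($A = 1 \cdot \frac{1}{9} = \frac{1}{9} \approx 0.11111$)
$r = 12$ ($r = 8 + \left(6 + - 2 \left(-3\right)^{2} \cdot \frac{1}{9}\right) = 8 + \left(6 + \left(-2\right) 9 \cdot \frac{1}{9}\right) = 8 + \left(6 - 2\right) = 8 + 4 = 12$)
$r + \left(-9 - 6\right) 3 = 12 + \left(-9 - 6\right) 3 = 12 - 45 = -33$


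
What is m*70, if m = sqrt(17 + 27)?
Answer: 140*sqrt(11) ≈ 464.33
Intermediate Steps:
m = 2*sqrt(11) (m = sqrt(44) = 2*sqrt(11) ≈ 6.6332)
m*70 = (2*sqrt(11))*70 = 140*sqrt(11)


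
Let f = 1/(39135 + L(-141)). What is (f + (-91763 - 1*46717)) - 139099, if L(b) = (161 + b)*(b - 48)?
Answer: -9813805544/35355 ≈ -2.7758e+5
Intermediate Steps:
L(b) = (-48 + b)*(161 + b) (L(b) = (161 + b)*(-48 + b) = (-48 + b)*(161 + b))
f = 1/35355 (f = 1/(39135 + (-7728 + (-141)**2 + 113*(-141))) = 1/(39135 + (-7728 + 19881 - 15933)) = 1/(39135 - 3780) = 1/35355 ≈ 2.8285e-5)
(f + (-91763 - 1*46717)) - 139099 = (1/35355 + (-91763 - 1*46717)) - 139099 = (1/35355 + (-91763 - 46717)) - 139099 = (1/35355 - 138480) - 139099 = -4895960399/35355 - 139099 = -9813805544/35355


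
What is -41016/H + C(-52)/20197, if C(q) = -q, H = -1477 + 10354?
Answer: -275979516/59762923 ≈ -4.6179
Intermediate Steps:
H = 8877
-41016/H + C(-52)/20197 = -41016/8877 - 1*(-52)/20197 = -41016*1/8877 + 52*(1/20197) = -13672/2959 + 52/20197 = -275979516/59762923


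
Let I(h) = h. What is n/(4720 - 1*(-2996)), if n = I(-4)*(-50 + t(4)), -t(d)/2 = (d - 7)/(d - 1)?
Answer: 16/643 ≈ 0.024883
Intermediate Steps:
t(d) = -2*(-7 + d)/(-1 + d) (t(d) = -2*(d - 7)/(d - 1) = -2*(-7 + d)/(-1 + d))
n = 192 (n = -4*(-50 + 2*(7 - 1*4)/(-1 + 4)) = -4*(-50 + 2*(7 - 4)/3) = -4*(-50 + 2*(1/3)*3) = -4*(-50 + 2) = -4*(-48) = 192)
n/(4720 - 1*(-2996)) = 192/(4720 - 1*(-2996)) = 192/(4720 + 2996) = 192/7716 = 192*(1/7716) = 16/643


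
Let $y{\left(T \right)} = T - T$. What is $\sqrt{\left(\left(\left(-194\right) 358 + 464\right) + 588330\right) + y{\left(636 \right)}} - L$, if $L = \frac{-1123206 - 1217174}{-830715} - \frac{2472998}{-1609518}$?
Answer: $- \frac{64680447449}{14856119393} + \sqrt{519342} \approx 716.3$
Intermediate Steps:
$y{\left(T \right)} = 0$
$L = \frac{64680447449}{14856119393}$ ($L = \left(-1123206 - 1217174\right) \left(- \frac{1}{830715}\right) - - \frac{1236499}{804759} = \left(-2340380\right) \left(- \frac{1}{830715}\right) + \frac{1236499}{804759} = \frac{468076}{166143} + \frac{1236499}{804759} = \frac{64680447449}{14856119393} \approx 4.3538$)
$\sqrt{\left(\left(\left(-194\right) 358 + 464\right) + 588330\right) + y{\left(636 \right)}} - L = \sqrt{\left(\left(\left(-194\right) 358 + 464\right) + 588330\right) + 0} - \frac{64680447449}{14856119393} = \sqrt{\left(\left(-69452 + 464\right) + 588330\right) + 0} - \frac{64680447449}{14856119393} = \sqrt{\left(-68988 + 588330\right) + 0} - \frac{64680447449}{14856119393} = \sqrt{519342 + 0} - \frac{64680447449}{14856119393} = \sqrt{519342} - \frac{64680447449}{14856119393} = - \frac{64680447449}{14856119393} + \sqrt{519342}$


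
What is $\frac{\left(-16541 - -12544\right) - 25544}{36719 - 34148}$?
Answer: $- \frac{9847}{857} \approx -11.49$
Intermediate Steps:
$\frac{\left(-16541 - -12544\right) - 25544}{36719 - 34148} = \frac{\left(-16541 + 12544\right) - 25544}{2571} = \left(-3997 - 25544\right) \frac{1}{2571} = \left(-29541\right) \frac{1}{2571} = - \frac{9847}{857}$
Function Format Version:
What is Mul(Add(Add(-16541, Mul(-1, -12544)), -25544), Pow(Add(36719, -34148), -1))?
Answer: Rational(-9847, 857) ≈ -11.490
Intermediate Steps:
Mul(Add(Add(-16541, Mul(-1, -12544)), -25544), Pow(Add(36719, -34148), -1)) = Mul(Add(Add(-16541, 12544), -25544), Pow(2571, -1)) = Mul(Add(-3997, -25544), Rational(1, 2571)) = Mul(-29541, Rational(1, 2571)) = Rational(-9847, 857)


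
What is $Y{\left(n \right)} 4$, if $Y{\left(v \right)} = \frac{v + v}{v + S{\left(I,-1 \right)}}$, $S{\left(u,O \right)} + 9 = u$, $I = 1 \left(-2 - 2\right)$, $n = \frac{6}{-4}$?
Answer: $\frac{24}{29} \approx 0.82759$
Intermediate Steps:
$n = - \frac{3}{2}$ ($n = 6 \left(- \frac{1}{4}\right) = - \frac{3}{2} \approx -1.5$)
$I = -4$ ($I = 1 \left(-4\right) = -4$)
$S{\left(u,O \right)} = -9 + u$
$Y{\left(v \right)} = \frac{2 v}{-13 + v}$ ($Y{\left(v \right)} = \frac{v + v}{v - 13} = \frac{2 v}{v - 13} = \frac{2 v}{-13 + v}$)
$Y{\left(n \right)} 4 = 2 \left(- \frac{3}{2}\right) \frac{1}{-13 - \frac{3}{2}} \cdot 4 = 2 \left(- \frac{3}{2}\right) \frac{1}{- \frac{29}{2}} \cdot 4 = 2 \left(- \frac{3}{2}\right) \left(- \frac{2}{29}\right) 4 = \frac{6}{29} \cdot 4 = \frac{24}{29}$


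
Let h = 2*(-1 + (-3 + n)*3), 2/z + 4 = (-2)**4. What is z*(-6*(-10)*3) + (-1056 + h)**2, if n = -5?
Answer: 1223266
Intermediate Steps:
z = 1/6 (z = 2/(-4 + (-2)**4) = 2/(-4 + 16) = 2/12 = 2*(1/12) = 1/6 ≈ 0.16667)
h = -50 (h = 2*(-1 + (-3 - 5)*3) = 2*(-1 - 8*3) = 2*(-1 - 24) = 2*(-25) = -50)
z*(-6*(-10)*3) + (-1056 + h)**2 = (-6*(-10)*3)/6 + (-1056 - 50)**2 = (60*3)/6 + (-1106)**2 = (1/6)*180 + 1223236 = 30 + 1223236 = 1223266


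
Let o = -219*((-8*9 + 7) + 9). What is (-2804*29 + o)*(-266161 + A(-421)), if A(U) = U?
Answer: 18408020264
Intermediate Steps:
o = 12264 (o = -219*((-72 + 7) + 9) = -219*(-65 + 9) = -219*(-56) = 12264)
(-2804*29 + o)*(-266161 + A(-421)) = (-2804*29 + 12264)*(-266161 - 421) = (-81316 + 12264)*(-266582) = -69052*(-266582) = 18408020264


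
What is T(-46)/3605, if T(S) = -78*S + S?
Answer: 506/515 ≈ 0.98252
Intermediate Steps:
T(S) = -77*S
T(-46)/3605 = -77*(-46)/3605 = 3542*(1/3605) = 506/515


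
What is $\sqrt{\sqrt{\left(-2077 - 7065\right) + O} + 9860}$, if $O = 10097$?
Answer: $\sqrt{9860 + \sqrt{955}} \approx 99.453$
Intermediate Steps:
$\sqrt{\sqrt{\left(-2077 - 7065\right) + O} + 9860} = \sqrt{\sqrt{\left(-2077 - 7065\right) + 10097} + 9860} = \sqrt{\sqrt{-9142 + 10097} + 9860} = \sqrt{\sqrt{955} + 9860} = \sqrt{9860 + \sqrt{955}}$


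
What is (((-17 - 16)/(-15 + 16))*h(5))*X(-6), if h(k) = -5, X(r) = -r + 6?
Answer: 1980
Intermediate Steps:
X(r) = 6 - r
(((-17 - 16)/(-15 + 16))*h(5))*X(-6) = (((-17 - 16)/(-15 + 16))*(-5))*(6 - 1*(-6)) = (-33/1*(-5))*(6 + 6) = (-33*1*(-5))*12 = -33*(-5)*12 = 165*12 = 1980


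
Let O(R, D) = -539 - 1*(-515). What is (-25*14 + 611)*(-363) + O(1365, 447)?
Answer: -94767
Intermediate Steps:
O(R, D) = -24 (O(R, D) = -539 + 515 = -24)
(-25*14 + 611)*(-363) + O(1365, 447) = (-25*14 + 611)*(-363) - 24 = (-350 + 611)*(-363) - 24 = 261*(-363) - 24 = -94743 - 24 = -94767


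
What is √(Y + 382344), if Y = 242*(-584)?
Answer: 2*√60254 ≈ 490.93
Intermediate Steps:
Y = -141328
√(Y + 382344) = √(-141328 + 382344) = √241016 = 2*√60254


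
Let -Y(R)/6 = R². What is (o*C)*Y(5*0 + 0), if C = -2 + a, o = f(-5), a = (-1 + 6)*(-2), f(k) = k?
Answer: 0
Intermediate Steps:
a = -10 (a = 5*(-2) = -10)
o = -5
Y(R) = -6*R²
C = -12 (C = -2 - 10 = -12)
(o*C)*Y(5*0 + 0) = (-5*(-12))*(-6*(5*0 + 0)²) = 60*(-6*(0 + 0)²) = 60*(-6*0²) = 60*(-6*0) = 60*0 = 0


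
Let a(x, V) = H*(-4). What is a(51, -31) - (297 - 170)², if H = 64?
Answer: -16385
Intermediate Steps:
a(x, V) = -256 (a(x, V) = 64*(-4) = -256)
a(51, -31) - (297 - 170)² = -256 - (297 - 170)² = -256 - 1*127² = -256 - 1*16129 = -256 - 16129 = -16385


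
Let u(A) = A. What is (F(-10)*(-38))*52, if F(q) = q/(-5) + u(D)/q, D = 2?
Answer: -17784/5 ≈ -3556.8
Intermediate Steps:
F(q) = 2/q - q/5 (F(q) = q/(-5) + 2/q = q*(-⅕) + 2/q = -q/5 + 2/q = 2/q - q/5)
(F(-10)*(-38))*52 = ((2/(-10) - ⅕*(-10))*(-38))*52 = ((2*(-⅒) + 2)*(-38))*52 = ((-⅕ + 2)*(-38))*52 = ((9/5)*(-38))*52 = -342/5*52 = -17784/5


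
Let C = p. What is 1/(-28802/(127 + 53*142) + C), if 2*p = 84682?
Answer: 7653/324006871 ≈ 2.3620e-5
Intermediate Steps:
p = 42341 (p = (½)*84682 = 42341)
C = 42341
1/(-28802/(127 + 53*142) + C) = 1/(-28802/(127 + 53*142) + 42341) = 1/(-28802/(127 + 7526) + 42341) = 1/(-28802/7653 + 42341) = 1/(324006871/7653) = 7653/324006871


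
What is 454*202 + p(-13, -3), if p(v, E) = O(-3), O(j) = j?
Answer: 91705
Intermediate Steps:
p(v, E) = -3
454*202 + p(-13, -3) = 454*202 - 3 = 91708 - 3 = 91705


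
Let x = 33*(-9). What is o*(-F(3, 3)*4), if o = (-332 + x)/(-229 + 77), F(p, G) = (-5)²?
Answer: -15725/38 ≈ -413.82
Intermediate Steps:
F(p, G) = 25
x = -297
o = 629/152 (o = (-332 - 297)/(-229 + 77) = -629/(-152) = -629*(-1/152) = 629/152 ≈ 4.1382)
o*(-F(3, 3)*4) = 629*(-1*25*4)/152 = 629*(-25*4)/152 = (629/152)*(-100) = -15725/38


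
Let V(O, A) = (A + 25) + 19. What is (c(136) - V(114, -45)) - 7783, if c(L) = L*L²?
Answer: 2507674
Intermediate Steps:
c(L) = L³
V(O, A) = 44 + A (V(O, A) = (25 + A) + 19 = 44 + A)
(c(136) - V(114, -45)) - 7783 = (136³ - (44 - 45)) - 7783 = (2515456 - 1*(-1)) - 7783 = (2515456 + 1) - 7783 = 2515457 - 7783 = 2507674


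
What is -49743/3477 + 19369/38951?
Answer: -623397860/45144209 ≈ -13.809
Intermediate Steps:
-49743/3477 + 19369/38951 = -49743*1/3477 + 19369*(1/38951) = -16581/1159 + 19369/38951 = -623397860/45144209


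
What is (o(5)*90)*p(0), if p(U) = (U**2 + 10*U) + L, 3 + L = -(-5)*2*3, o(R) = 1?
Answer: 2430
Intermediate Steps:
L = 27 (L = -3 - (-5)*2*3 = -3 - 5*(-2)*3 = -3 + 10*3 = -3 + 30 = 27)
p(U) = 27 + U**2 + 10*U (p(U) = (U**2 + 10*U) + 27 = 27 + U**2 + 10*U)
(o(5)*90)*p(0) = (1*90)*(27 + 0**2 + 10*0) = 90*(27 + 0 + 0) = 90*27 = 2430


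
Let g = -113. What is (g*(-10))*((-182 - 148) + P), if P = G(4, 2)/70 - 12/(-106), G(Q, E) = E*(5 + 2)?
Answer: -19744942/53 ≈ -3.7255e+5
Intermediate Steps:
G(Q, E) = 7*E (G(Q, E) = E*7 = 7*E)
P = 83/265 (P = (7*2)/70 - 12/(-106) = 14*(1/70) - 12*(-1/106) = ⅕ + 6/53 = 83/265 ≈ 0.31321)
(g*(-10))*((-182 - 148) + P) = (-113*(-10))*((-182 - 148) + 83/265) = 1130*(-330 + 83/265) = 1130*(-87367/265) = -19744942/53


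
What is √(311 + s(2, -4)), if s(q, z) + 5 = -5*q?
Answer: 2*√74 ≈ 17.205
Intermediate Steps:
s(q, z) = -5 - 5*q
√(311 + s(2, -4)) = √(311 + (-5 - 5*2)) = √(311 + (-5 - 10)) = √(311 - 15) = √296 = 2*√74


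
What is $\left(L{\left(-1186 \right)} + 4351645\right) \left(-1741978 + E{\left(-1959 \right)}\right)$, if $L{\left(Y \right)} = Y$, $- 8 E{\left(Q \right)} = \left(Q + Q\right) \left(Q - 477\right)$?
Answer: $-12768636319131$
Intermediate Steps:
$E{\left(Q \right)} = - \frac{Q \left(-477 + Q\right)}{4}$ ($E{\left(Q \right)} = - \frac{\left(Q + Q\right) \left(Q - 477\right)}{8} = - \frac{2 Q \left(-477 + Q\right)}{8} = - \frac{Q \left(-477 + Q\right)}{4}$)
$\left(L{\left(-1186 \right)} + 4351645\right) \left(-1741978 + E{\left(-1959 \right)}\right) = \left(-1186 + 4351645\right) \left(-1741978 + \frac{1}{4} \left(-1959\right) \left(477 - -1959\right)\right) = 4350459 \left(-1741978 + \frac{1}{4} \left(-1959\right) \left(477 + 1959\right)\right) = 4350459 \left(-1741978 + \frac{1}{4} \left(-1959\right) 2436\right) = 4350459 \left(-1741978 - 1193031\right) = 4350459 \left(-2935009\right) = -12768636319131$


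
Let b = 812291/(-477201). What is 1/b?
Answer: -477201/812291 ≈ -0.58748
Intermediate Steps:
b = -812291/477201 (b = 812291*(-1/477201) = -812291/477201 ≈ -1.7022)
1/b = 1/(-812291/477201) = -477201/812291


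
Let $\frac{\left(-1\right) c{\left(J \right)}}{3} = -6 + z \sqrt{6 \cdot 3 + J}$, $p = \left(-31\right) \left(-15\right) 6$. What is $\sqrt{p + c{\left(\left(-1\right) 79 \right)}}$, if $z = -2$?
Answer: $\sqrt{2808 + 6 i \sqrt{61}} \approx 52.992 + 0.4422 i$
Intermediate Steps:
$p = 2790$ ($p = 465 \cdot 6 = 2790$)
$c{\left(J \right)} = 18 + 6 \sqrt{18 + J}$ ($c{\left(J \right)} = - 3 \left(-6 - 2 \sqrt{6 \cdot 3 + J}\right) = - 3 \left(-6 - 2 \sqrt{18 + J}\right) = 18 + 6 \sqrt{18 + J}$)
$\sqrt{p + c{\left(\left(-1\right) 79 \right)}} = \sqrt{2790 + \left(18 + 6 \sqrt{18 - 79}\right)} = \sqrt{2790 + \left(18 + 6 \sqrt{-61}\right)} = \sqrt{2790 + \left(18 + 6 i \sqrt{61}\right)} = \sqrt{2808 + 6 i \sqrt{61}}$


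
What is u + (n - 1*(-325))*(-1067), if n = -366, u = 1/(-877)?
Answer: 38366118/877 ≈ 43747.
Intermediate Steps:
u = -1/877 ≈ -0.0011403
u + (n - 1*(-325))*(-1067) = -1/877 + (-366 - 1*(-325))*(-1067) = -1/877 + (-366 + 325)*(-1067) = -1/877 - 41*(-1067) = -1/877 + 43747 = 38366118/877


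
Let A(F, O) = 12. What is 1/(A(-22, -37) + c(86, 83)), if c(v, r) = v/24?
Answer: 12/187 ≈ 0.064171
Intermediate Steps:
c(v, r) = v/24 (c(v, r) = v*(1/24) = v/24)
1/(A(-22, -37) + c(86, 83)) = 1/(12 + (1/24)*86) = 1/(12 + 43/12) = 1/(187/12) = 12/187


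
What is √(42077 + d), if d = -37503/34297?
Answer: √49493224421702/34297 ≈ 205.12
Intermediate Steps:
d = -37503/34297 (d = -37503*1/34297 = -37503/34297 ≈ -1.0935)
√(42077 + d) = √(42077 - 37503/34297) = √(1443077366/34297) = √49493224421702/34297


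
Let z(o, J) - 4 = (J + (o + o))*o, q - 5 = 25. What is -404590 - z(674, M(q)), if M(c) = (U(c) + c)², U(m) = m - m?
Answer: -1919746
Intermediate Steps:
q = 30 (q = 5 + 25 = 30)
U(m) = 0
M(c) = c² (M(c) = (0 + c)² = c²)
z(o, J) = 4 + o*(J + 2*o) (z(o, J) = 4 + (J + (o + o))*o = 4 + (J + 2*o)*o = 4 + o*(J + 2*o))
-404590 - z(674, M(q)) = -404590 - (4 + 2*674² + 30²*674) = -404590 - (4 + 2*454276 + 900*674) = -404590 - (4 + 908552 + 606600) = -404590 - 1*1515156 = -404590 - 1515156 = -1919746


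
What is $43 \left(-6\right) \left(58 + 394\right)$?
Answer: $-116616$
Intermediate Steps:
$43 \left(-6\right) \left(58 + 394\right) = \left(-258\right) 452 = -116616$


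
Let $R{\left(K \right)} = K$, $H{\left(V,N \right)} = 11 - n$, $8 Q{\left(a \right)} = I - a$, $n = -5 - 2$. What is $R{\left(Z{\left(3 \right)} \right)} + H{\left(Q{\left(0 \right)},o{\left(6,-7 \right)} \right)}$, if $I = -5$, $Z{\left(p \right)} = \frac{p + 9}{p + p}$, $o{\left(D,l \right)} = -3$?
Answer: $20$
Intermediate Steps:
$Z{\left(p \right)} = \frac{9 + p}{2 p}$
$n = -7$ ($n = -5 - 2 = -7$)
$Q{\left(a \right)} = - \frac{5}{8} - \frac{a}{8}$ ($Q{\left(a \right)} = \frac{-5 - a}{8} = - \frac{5}{8} - \frac{a}{8}$)
$H{\left(V,N \right)} = 18$ ($H{\left(V,N \right)} = 11 - -7 = 11 + 7 = 18$)
$R{\left(Z{\left(3 \right)} \right)} + H{\left(Q{\left(0 \right)},o{\left(6,-7 \right)} \right)} = \frac{9 + 3}{2 \cdot 3} + 18 = \frac{1}{2} \cdot \frac{1}{3} \cdot 12 + 18 = 2 + 18 = 20$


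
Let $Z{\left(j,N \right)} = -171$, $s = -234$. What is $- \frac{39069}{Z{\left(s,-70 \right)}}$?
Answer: $\frac{4341}{19} \approx 228.47$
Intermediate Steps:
$- \frac{39069}{Z{\left(s,-70 \right)}} = - \frac{39069}{-171} = \left(-39069\right) \left(- \frac{1}{171}\right) = \frac{4341}{19}$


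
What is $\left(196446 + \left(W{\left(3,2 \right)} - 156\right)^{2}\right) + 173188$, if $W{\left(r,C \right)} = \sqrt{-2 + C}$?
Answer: $393970$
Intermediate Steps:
$\left(196446 + \left(W{\left(3,2 \right)} - 156\right)^{2}\right) + 173188 = \left(196446 + \left(\sqrt{-2 + 2} - 156\right)^{2}\right) + 173188 = \left(196446 + \left(\sqrt{0} - 156\right)^{2}\right) + 173188 = \left(196446 + \left(0 - 156\right)^{2}\right) + 173188 = \left(196446 + \left(-156\right)^{2}\right) + 173188 = \left(196446 + 24336\right) + 173188 = 220782 + 173188 = 393970$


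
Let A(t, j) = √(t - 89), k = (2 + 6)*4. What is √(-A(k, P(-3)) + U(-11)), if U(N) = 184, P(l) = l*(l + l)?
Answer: √(184 - I*√57) ≈ 13.568 - 0.27823*I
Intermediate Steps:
P(l) = 2*l² (P(l) = l*(2*l) = 2*l²)
k = 32 (k = 8*4 = 32)
A(t, j) = √(-89 + t)
√(-A(k, P(-3)) + U(-11)) = √(-√(-89 + 32) + 184) = √(-√(-57) + 184) = √(-I*√57 + 184) = √(184 - I*√57)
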